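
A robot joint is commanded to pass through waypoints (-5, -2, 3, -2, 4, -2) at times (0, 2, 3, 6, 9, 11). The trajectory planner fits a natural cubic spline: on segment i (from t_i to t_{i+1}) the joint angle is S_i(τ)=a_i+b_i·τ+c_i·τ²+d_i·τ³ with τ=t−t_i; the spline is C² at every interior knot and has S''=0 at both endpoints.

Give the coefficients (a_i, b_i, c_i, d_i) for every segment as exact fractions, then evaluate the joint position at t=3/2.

  seg 0: a=-5 b=-721/9354 c=0 d=1844/4677
  seg 1: a=-2 b=43535/9354 c=3688/1559 d=-18893/9354
  seg 2: a=3 b=15556/4677 c=-11517/3118 d=56951/84186
  seg 3: a=-2 b=-5341/9354 c=11200/4677 d=-43151/84186
  seg 4: a=4 b=-197/4677 c=-6917/3118 d=6917/18708
S(3/2) = -23603/6236

Δ: Δ0=3/2, Δ1=5, Δ2=-5/3, Δ3=2, Δ4=-3
row 1: diag=6, rhs=21; c'=1/6, d'=7/2
row 2: denom=8−1·1/6=47/6; d'=(-40−1·7/2)/(47/6)=-261/47
row 3: denom=12−3·18/47=510/47; d'=(22−3·-261/47)/(510/47)=1817/510
row 4: denom=10−3·47/170=1559/170; d'=(-30−3·1817/510)/(1559/170)=-6917/1559
back: M4=-6917/1559
back: M3=1817/510−47/170·-6917/1559=22400/4677
back: M2=-261/47−18/47·22400/4677=-11517/1559
back: M1=7/2−1/6·-11517/1559=7376/1559
M: M0=0, M1=7376/1559, M2=-11517/1559, M3=22400/4677, M4=-6917/1559, M5=0
seg 0: a=-5, c=M0/2=0, d=(M1−M0)/(6·2)=1844/4677, b=Δ0−h0·(2M0+M1)/6=-721/9354
seg 1: a=-2, c=M1/2=3688/1559, d=(M2−M1)/(6·1)=-18893/9354, b=Δ1−h1·(2M1+M2)/6=43535/9354
seg 2: a=3, c=M2/2=-11517/3118, d=(M3−M2)/(6·3)=56951/84186, b=Δ2−h2·(2M2+M3)/6=15556/4677
seg 3: a=-2, c=M3/2=11200/4677, d=(M4−M3)/(6·3)=-43151/84186, b=Δ3−h3·(2M3+M4)/6=-5341/9354
seg 4: a=4, c=M4/2=-6917/3118, d=(M5−M4)/(6·2)=6917/18708, b=Δ4−h4·(2M4+M5)/6=-197/4677
t_q=3/2 → seg 0, τ=3/2; S=-5+-721/9354·τ+0·τ²+1844/4677·τ³=-23603/6236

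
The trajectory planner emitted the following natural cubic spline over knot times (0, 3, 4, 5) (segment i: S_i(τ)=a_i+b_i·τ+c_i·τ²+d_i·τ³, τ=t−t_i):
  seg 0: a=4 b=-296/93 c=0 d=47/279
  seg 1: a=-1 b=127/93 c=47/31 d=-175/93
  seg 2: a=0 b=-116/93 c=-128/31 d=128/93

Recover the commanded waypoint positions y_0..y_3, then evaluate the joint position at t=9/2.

y_0 = S_0(0) = a_0 = 4
y_1 = S_1(0) = a_1 = -1
y_2 = S_2(0) = a_2 = 0
y_3 = S_2(1) = -4
t_q=9/2 is in segment 2 (τ=1/2); S_2(τ)=-46/31

y_0=4 y_1=-1 y_2=0 y_3=-4
S(9/2) = -46/31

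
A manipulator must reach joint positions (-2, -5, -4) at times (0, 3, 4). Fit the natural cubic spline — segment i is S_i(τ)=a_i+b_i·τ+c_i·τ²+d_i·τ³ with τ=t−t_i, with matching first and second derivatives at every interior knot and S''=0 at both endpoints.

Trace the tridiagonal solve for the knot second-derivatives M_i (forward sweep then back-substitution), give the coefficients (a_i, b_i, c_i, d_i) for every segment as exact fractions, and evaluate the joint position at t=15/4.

Δ: Δ0=-1, Δ1=1
row 1: diag=8, rhs=12; c'=1/8, d'=3/2
back: M1=3/2
M: M0=0, M1=3/2, M2=0
seg 0: a=-2, c=M0/2=0, d=(M1−M0)/(6·3)=1/12, b=Δ0−h0·(2M0+M1)/6=-7/4
seg 1: a=-5, c=M1/2=3/4, d=(M2−M1)/(6·1)=-1/4, b=Δ1−h1·(2M1+M2)/6=1/2
t_q=15/4 → seg 1, τ=3/4; S=-5+1/2·τ+3/4·τ²+-1/4·τ³=-1103/256

  seg 0: a=-2 b=-7/4 c=0 d=1/12
  seg 1: a=-5 b=1/2 c=3/4 d=-1/4
S(15/4) = -1103/256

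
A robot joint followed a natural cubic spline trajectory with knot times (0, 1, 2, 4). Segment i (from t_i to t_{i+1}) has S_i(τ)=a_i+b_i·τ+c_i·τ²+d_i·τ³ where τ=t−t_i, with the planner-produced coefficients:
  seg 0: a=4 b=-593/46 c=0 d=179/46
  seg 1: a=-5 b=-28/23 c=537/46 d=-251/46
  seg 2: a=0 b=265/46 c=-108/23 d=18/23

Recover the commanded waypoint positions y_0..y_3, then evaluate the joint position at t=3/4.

y_0 = S_0(0) = a_0 = 4
y_1 = S_1(0) = a_1 = -5
y_2 = S_2(0) = a_2 = 0
y_3 = S_2(2) = -1
t_q=3/4 is in segment 0 (τ=3/4); S_0(τ)=-11855/2944

y_0=4 y_1=-5 y_2=0 y_3=-1
S(3/4) = -11855/2944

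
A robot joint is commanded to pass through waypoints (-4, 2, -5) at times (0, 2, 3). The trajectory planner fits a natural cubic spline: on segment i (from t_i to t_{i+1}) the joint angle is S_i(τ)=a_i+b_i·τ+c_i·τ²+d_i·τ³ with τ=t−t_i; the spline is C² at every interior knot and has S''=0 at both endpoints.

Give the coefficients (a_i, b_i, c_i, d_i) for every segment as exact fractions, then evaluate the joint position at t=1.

  seg 0: a=-4 b=19/3 c=0 d=-5/6
  seg 1: a=2 b=-11/3 c=-5 d=5/3
S(1) = 3/2

Δ: Δ0=3, Δ1=-7
row 1: diag=6, rhs=-60; c'=1/6, d'=-10
back: M1=-10
M: M0=0, M1=-10, M2=0
seg 0: a=-4, c=M0/2=0, d=(M1−M0)/(6·2)=-5/6, b=Δ0−h0·(2M0+M1)/6=19/3
seg 1: a=2, c=M1/2=-5, d=(M2−M1)/(6·1)=5/3, b=Δ1−h1·(2M1+M2)/6=-11/3
t_q=1 → seg 0, τ=1; S=-4+19/3·τ+0·τ²+-5/6·τ³=3/2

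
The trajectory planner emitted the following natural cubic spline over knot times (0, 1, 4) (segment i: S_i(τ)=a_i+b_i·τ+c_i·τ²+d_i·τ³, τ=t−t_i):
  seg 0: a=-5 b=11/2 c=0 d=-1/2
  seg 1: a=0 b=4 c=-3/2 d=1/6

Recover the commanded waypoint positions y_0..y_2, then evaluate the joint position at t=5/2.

y_0 = S_0(0) = a_0 = -5
y_1 = S_1(0) = a_1 = 0
y_2 = S_1(3) = 3
t_q=5/2 is in segment 1 (τ=3/2); S_1(τ)=51/16

y_0=-5 y_1=0 y_2=3
S(5/2) = 51/16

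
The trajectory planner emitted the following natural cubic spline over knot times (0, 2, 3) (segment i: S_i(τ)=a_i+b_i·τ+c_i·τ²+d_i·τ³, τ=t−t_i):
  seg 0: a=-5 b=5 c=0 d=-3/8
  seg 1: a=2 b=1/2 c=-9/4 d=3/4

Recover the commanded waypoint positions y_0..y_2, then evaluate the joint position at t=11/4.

y_0 = S_0(0) = a_0 = -5
y_1 = S_1(0) = a_1 = 2
y_2 = S_1(1) = 1
t_q=11/4 is in segment 1 (τ=3/4); S_1(τ)=365/256

y_0=-5 y_1=2 y_2=1
S(11/4) = 365/256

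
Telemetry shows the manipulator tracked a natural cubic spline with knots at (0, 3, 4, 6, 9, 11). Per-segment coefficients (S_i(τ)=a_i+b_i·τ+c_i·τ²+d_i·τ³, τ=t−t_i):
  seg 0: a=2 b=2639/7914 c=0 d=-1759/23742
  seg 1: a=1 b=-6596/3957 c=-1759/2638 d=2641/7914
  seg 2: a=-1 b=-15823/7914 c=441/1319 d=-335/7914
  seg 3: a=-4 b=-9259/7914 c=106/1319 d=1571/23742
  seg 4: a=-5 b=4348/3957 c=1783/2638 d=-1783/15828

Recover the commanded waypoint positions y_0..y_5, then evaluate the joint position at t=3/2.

y_0 = S_0(0) = a_0 = 2
y_1 = S_1(0) = a_1 = 1
y_2 = S_2(0) = a_2 = -1
y_3 = S_3(0) = a_3 = -4
y_4 = S_4(0) = a_4 = -5
y_5 = S_4(2) = -1
t_q=3/2 is in segment 0 (τ=3/2); S_0(τ)=47487/21104

y_0=2 y_1=1 y_2=-1 y_3=-4 y_4=-5 y_5=-1
S(3/2) = 47487/21104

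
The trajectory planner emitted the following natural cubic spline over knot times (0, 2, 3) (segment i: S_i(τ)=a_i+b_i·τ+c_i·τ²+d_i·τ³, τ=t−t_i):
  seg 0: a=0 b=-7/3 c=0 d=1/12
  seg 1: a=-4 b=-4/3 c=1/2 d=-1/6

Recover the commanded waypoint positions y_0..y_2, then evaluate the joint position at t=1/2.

y_0 = S_0(0) = a_0 = 0
y_1 = S_1(0) = a_1 = -4
y_2 = S_1(1) = -5
t_q=1/2 is in segment 0 (τ=1/2); S_0(τ)=-37/32

y_0=0 y_1=-4 y_2=-5
S(1/2) = -37/32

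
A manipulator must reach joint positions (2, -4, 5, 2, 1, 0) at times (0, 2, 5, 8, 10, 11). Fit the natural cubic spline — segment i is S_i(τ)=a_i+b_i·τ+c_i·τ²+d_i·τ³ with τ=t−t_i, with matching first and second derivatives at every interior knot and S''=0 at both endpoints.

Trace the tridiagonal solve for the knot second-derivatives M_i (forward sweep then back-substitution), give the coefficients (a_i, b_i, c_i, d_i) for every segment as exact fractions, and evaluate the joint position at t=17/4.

Δ: Δ0=-3, Δ1=3, Δ2=-1, Δ3=-1/2, Δ4=-1
row 1: diag=10, rhs=36; c'=3/10, d'=18/5
row 2: denom=12−3·3/10=111/10; d'=(-24−3·18/5)/(111/10)=-116/37
row 3: denom=10−3·10/37=340/37; d'=(3−3·-116/37)/(340/37)=27/20
row 4: denom=6−2·37/170=473/85; d'=(-3−2·27/20)/(473/85)=-969/946
back: M4=-969/946
back: M3=27/20−37/170·-969/946=744/473
back: M2=-116/37−10/37·744/473=-1684/473
back: M1=18/5−3/10·-1684/473=2208/473
M: M0=0, M1=2208/473, M2=-1684/473, M3=744/473, M4=-969/946, M5=0
seg 0: a=2, c=M0/2=0, d=(M1−M0)/(6·2)=184/473, b=Δ0−h0·(2M0+M1)/6=-2155/473
seg 1: a=-4, c=M1/2=1104/473, d=(M2−M1)/(6·3)=-1946/4257, b=Δ1−h1·(2M1+M2)/6=53/473
seg 2: a=5, c=M2/2=-842/473, d=(M3−M2)/(6·3)=1214/4257, b=Δ2−h2·(2M2+M3)/6=839/473
seg 3: a=2, c=M3/2=372/473, d=(M4−M3)/(6·2)=-819/3784, b=Δ3−h3·(2M3+M4)/6=-571/473
seg 4: a=1, c=M4/2=-969/1892, d=(M5−M4)/(6·1)=323/1892, b=Δ4−h4·(2M4+M5)/6=-623/946
t_q=17/4 → seg 1, τ=9/4; S=-4+53/473·τ+1104/473·τ²+-1946/4257·τ³=3937/1376

  seg 0: a=2 b=-2155/473 c=0 d=184/473
  seg 1: a=-4 b=53/473 c=1104/473 d=-1946/4257
  seg 2: a=5 b=839/473 c=-842/473 d=1214/4257
  seg 3: a=2 b=-571/473 c=372/473 d=-819/3784
  seg 4: a=1 b=-623/946 c=-969/1892 d=323/1892
S(17/4) = 3937/1376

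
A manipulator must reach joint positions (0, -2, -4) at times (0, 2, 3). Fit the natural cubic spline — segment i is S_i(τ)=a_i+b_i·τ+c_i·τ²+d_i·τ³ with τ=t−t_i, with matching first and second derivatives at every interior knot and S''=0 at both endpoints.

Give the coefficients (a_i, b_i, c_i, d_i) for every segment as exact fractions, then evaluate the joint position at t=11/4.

  seg 0: a=0 b=-2/3 c=0 d=-1/12
  seg 1: a=-2 b=-5/3 c=-1/2 d=1/6
S(11/4) = -443/128

Δ: Δ0=-1, Δ1=-2
row 1: diag=6, rhs=-6; c'=1/6, d'=-1
back: M1=-1
M: M0=0, M1=-1, M2=0
seg 0: a=0, c=M0/2=0, d=(M1−M0)/(6·2)=-1/12, b=Δ0−h0·(2M0+M1)/6=-2/3
seg 1: a=-2, c=M1/2=-1/2, d=(M2−M1)/(6·1)=1/6, b=Δ1−h1·(2M1+M2)/6=-5/3
t_q=11/4 → seg 1, τ=3/4; S=-2+-5/3·τ+-1/2·τ²+1/6·τ³=-443/128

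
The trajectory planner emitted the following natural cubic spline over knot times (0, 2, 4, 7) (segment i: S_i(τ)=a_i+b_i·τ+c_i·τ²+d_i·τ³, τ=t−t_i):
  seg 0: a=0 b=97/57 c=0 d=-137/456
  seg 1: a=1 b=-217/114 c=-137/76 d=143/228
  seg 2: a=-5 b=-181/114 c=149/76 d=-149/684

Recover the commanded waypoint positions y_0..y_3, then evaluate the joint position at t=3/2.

y_0 = S_0(0) = a_0 = 0
y_1 = S_1(0) = a_1 = 1
y_2 = S_2(0) = a_2 = -5
y_3 = S_2(3) = 2
t_q=3/2 is in segment 0 (τ=3/2); S_0(τ)=1871/1216

y_0=0 y_1=1 y_2=-5 y_3=2
S(3/2) = 1871/1216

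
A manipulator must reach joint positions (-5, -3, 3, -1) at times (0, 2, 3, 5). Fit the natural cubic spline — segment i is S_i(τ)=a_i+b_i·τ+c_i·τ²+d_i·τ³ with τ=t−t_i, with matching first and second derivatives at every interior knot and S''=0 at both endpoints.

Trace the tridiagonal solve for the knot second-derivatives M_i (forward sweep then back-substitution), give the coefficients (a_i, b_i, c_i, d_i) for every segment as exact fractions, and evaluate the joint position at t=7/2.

Δ: Δ0=1, Δ1=6, Δ2=-2
row 1: diag=6, rhs=30; c'=1/6, d'=5
row 2: denom=6−1·1/6=35/6; d'=(-48−1·5)/(35/6)=-318/35
back: M2=-318/35
back: M1=5−1/6·-318/35=228/35
M: M0=0, M1=228/35, M2=-318/35, M3=0
seg 0: a=-5, c=M0/2=0, d=(M1−M0)/(6·2)=19/35, b=Δ0−h0·(2M0+M1)/6=-41/35
seg 1: a=-3, c=M1/2=114/35, d=(M2−M1)/(6·1)=-13/5, b=Δ1−h1·(2M1+M2)/6=187/35
seg 2: a=3, c=M2/2=-159/35, d=(M3−M2)/(6·2)=53/70, b=Δ2−h2·(2M2+M3)/6=142/35
t_q=7/2 → seg 2, τ=1/2; S=3+142/35·τ+-159/35·τ²+53/70·τ³=319/80

  seg 0: a=-5 b=-41/35 c=0 d=19/35
  seg 1: a=-3 b=187/35 c=114/35 d=-13/5
  seg 2: a=3 b=142/35 c=-159/35 d=53/70
S(7/2) = 319/80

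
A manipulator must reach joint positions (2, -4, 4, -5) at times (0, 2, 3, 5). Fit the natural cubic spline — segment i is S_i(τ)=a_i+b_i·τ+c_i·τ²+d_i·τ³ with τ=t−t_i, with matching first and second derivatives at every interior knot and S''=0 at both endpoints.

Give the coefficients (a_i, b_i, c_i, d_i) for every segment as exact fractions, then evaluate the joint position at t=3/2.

  seg 0: a=2 b=-262/35 c=0 d=157/140
  seg 1: a=-4 b=209/35 c=471/70 d=-47/10
  seg 2: a=4 b=373/70 c=-258/35 d=43/35
S(3/2) = -871/160

Δ: Δ0=-3, Δ1=8, Δ2=-9/2
row 1: diag=6, rhs=66; c'=1/6, d'=11
row 2: denom=6−1·1/6=35/6; d'=(-75−1·11)/(35/6)=-516/35
back: M2=-516/35
back: M1=11−1/6·-516/35=471/35
M: M0=0, M1=471/35, M2=-516/35, M3=0
seg 0: a=2, c=M0/2=0, d=(M1−M0)/(6·2)=157/140, b=Δ0−h0·(2M0+M1)/6=-262/35
seg 1: a=-4, c=M1/2=471/70, d=(M2−M1)/(6·1)=-47/10, b=Δ1−h1·(2M1+M2)/6=209/35
seg 2: a=4, c=M2/2=-258/35, d=(M3−M2)/(6·2)=43/35, b=Δ2−h2·(2M2+M3)/6=373/70
t_q=3/2 → seg 0, τ=3/2; S=2+-262/35·τ+0·τ²+157/140·τ³=-871/160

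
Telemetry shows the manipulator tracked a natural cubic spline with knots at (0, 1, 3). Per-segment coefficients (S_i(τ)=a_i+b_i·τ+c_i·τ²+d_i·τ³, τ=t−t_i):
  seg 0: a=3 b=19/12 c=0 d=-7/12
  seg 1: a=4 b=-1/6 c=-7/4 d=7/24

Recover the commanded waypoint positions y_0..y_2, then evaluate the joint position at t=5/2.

y_0 = S_0(0) = a_0 = 3
y_1 = S_1(0) = a_1 = 4
y_2 = S_1(2) = -1
t_q=5/2 is in segment 1 (τ=3/2); S_1(τ)=51/64

y_0=3 y_1=4 y_2=-1
S(5/2) = 51/64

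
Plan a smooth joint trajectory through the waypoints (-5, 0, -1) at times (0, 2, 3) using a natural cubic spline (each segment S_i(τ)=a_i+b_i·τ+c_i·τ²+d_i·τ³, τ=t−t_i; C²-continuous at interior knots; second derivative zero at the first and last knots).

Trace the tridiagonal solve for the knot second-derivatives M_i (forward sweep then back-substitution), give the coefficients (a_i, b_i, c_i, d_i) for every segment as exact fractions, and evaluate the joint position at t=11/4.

  seg 0: a=-5 b=11/3 c=0 d=-7/24
  seg 1: a=0 b=1/6 c=-7/4 d=7/12
S(11/4) = -157/256

Δ: Δ0=5/2, Δ1=-1
row 1: diag=6, rhs=-21; c'=1/6, d'=-7/2
back: M1=-7/2
M: M0=0, M1=-7/2, M2=0
seg 0: a=-5, c=M0/2=0, d=(M1−M0)/(6·2)=-7/24, b=Δ0−h0·(2M0+M1)/6=11/3
seg 1: a=0, c=M1/2=-7/4, d=(M2−M1)/(6·1)=7/12, b=Δ1−h1·(2M1+M2)/6=1/6
t_q=11/4 → seg 1, τ=3/4; S=0+1/6·τ+-7/4·τ²+7/12·τ³=-157/256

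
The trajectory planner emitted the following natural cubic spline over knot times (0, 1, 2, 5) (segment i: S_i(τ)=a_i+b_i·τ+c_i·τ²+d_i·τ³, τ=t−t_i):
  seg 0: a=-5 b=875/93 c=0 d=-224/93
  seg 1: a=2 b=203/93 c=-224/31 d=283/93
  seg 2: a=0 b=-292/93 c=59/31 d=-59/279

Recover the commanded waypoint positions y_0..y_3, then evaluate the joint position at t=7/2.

y_0=-5 y_1=2 y_2=0 y_3=2
S(7/2) = -283/248

y_0 = S_0(0) = a_0 = -5
y_1 = S_1(0) = a_1 = 2
y_2 = S_2(0) = a_2 = 0
y_3 = S_2(3) = 2
t_q=7/2 is in segment 2 (τ=3/2); S_2(τ)=-283/248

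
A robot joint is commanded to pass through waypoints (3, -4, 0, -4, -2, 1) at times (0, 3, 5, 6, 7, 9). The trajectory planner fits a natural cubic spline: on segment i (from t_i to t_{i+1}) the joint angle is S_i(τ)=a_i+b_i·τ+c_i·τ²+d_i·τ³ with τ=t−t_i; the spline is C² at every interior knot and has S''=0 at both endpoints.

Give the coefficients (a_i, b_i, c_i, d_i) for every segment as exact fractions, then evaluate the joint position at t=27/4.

  seg 0: a=3 b=-55/12 c=0 d=1/4
  seg 1: a=-4 b=13/6 c=9/4 d=-7/6
  seg 2: a=0 b=-17/6 c=-19/4 d=43/12
  seg 3: a=-4 b=-19/12 c=6 d=-29/12
  seg 4: a=-2 b=19/6 c=-5/4 d=5/24
S(27/4) = -725/256

Δ: Δ0=-7/3, Δ1=2, Δ2=-4, Δ3=2, Δ4=3/2
row 1: diag=10, rhs=26; c'=1/5, d'=13/5
row 2: denom=6−2·1/5=28/5; d'=(-36−2·13/5)/(28/5)=-103/14
row 3: denom=4−1·5/28=107/28; d'=(36−1·-103/14)/(107/28)=1214/107
row 4: denom=6−1·28/107=614/107; d'=(-3−1·1214/107)/(614/107)=-5/2
back: M4=-5/2
back: M3=1214/107−28/107·-5/2=12
back: M2=-103/14−5/28·12=-19/2
back: M1=13/5−1/5·-19/2=9/2
M: M0=0, M1=9/2, M2=-19/2, M3=12, M4=-5/2, M5=0
seg 0: a=3, c=M0/2=0, d=(M1−M0)/(6·3)=1/4, b=Δ0−h0·(2M0+M1)/6=-55/12
seg 1: a=-4, c=M1/2=9/4, d=(M2−M1)/(6·2)=-7/6, b=Δ1−h1·(2M1+M2)/6=13/6
seg 2: a=0, c=M2/2=-19/4, d=(M3−M2)/(6·1)=43/12, b=Δ2−h2·(2M2+M3)/6=-17/6
seg 3: a=-4, c=M3/2=6, d=(M4−M3)/(6·1)=-29/12, b=Δ3−h3·(2M3+M4)/6=-19/12
seg 4: a=-2, c=M4/2=-5/4, d=(M5−M4)/(6·2)=5/24, b=Δ4−h4·(2M4+M5)/6=19/6
t_q=27/4 → seg 3, τ=3/4; S=-4+-19/12·τ+6·τ²+-29/12·τ³=-725/256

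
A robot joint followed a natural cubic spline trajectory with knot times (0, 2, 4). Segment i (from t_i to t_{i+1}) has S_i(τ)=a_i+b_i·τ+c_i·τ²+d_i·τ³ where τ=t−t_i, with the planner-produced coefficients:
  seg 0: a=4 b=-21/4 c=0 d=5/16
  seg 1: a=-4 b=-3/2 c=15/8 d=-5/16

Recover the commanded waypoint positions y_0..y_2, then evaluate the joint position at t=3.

y_0=4 y_1=-4 y_2=-2
S(3) = -63/16

y_0 = S_0(0) = a_0 = 4
y_1 = S_1(0) = a_1 = -4
y_2 = S_1(2) = -2
t_q=3 is in segment 1 (τ=1); S_1(τ)=-63/16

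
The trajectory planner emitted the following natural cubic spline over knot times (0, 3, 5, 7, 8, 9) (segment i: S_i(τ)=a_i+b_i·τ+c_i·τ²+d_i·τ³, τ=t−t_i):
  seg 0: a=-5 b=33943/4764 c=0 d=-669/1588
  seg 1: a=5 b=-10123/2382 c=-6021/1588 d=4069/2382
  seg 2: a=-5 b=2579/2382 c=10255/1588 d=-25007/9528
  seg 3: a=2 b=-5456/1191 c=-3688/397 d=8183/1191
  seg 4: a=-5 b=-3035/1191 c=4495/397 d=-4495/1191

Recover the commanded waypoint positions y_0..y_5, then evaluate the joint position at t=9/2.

y_0 = S_0(0) = a_0 = -5
y_1 = S_1(0) = a_1 = 5
y_2 = S_2(0) = a_2 = -5
y_3 = S_3(0) = a_3 = 2
y_4 = S_4(0) = a_4 = -5
y_5 = S_4(1) = 0
t_q=9/2 is in segment 1 (τ=3/2); S_1(τ)=-6575/1588

y_0=-5 y_1=5 y_2=-5 y_3=2 y_4=-5 y_5=0
S(9/2) = -6575/1588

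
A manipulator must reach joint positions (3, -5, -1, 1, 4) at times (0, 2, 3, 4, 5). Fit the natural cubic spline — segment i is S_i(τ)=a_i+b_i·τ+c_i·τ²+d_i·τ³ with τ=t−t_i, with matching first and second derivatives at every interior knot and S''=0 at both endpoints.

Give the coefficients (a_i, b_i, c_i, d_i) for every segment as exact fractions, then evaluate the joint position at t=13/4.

Δ: Δ0=-4, Δ1=4, Δ2=2, Δ3=3
row 1: diag=6, rhs=48; c'=1/6, d'=8
row 2: denom=4−1·1/6=23/6; d'=(-12−1·8)/(23/6)=-120/23
row 3: denom=4−1·6/23=86/23; d'=(6−1·-120/23)/(86/23)=3
back: M3=3
back: M2=-120/23−6/23·3=-6
back: M1=8−1/6·-6=9
M: M0=0, M1=9, M2=-6, M3=3, M4=0
seg 0: a=3, c=M0/2=0, d=(M1−M0)/(6·2)=3/4, b=Δ0−h0·(2M0+M1)/6=-7
seg 1: a=-5, c=M1/2=9/2, d=(M2−M1)/(6·1)=-5/2, b=Δ1−h1·(2M1+M2)/6=2
seg 2: a=-1, c=M2/2=-3, d=(M3−M2)/(6·1)=3/2, b=Δ2−h2·(2M2+M3)/6=7/2
seg 3: a=1, c=M3/2=3/2, d=(M4−M3)/(6·1)=-1/2, b=Δ3−h3·(2M3+M4)/6=2
t_q=13/4 → seg 2, τ=1/4; S=-1+7/2·τ+-3·τ²+3/2·τ³=-37/128

  seg 0: a=3 b=-7 c=0 d=3/4
  seg 1: a=-5 b=2 c=9/2 d=-5/2
  seg 2: a=-1 b=7/2 c=-3 d=3/2
  seg 3: a=1 b=2 c=3/2 d=-1/2
S(13/4) = -37/128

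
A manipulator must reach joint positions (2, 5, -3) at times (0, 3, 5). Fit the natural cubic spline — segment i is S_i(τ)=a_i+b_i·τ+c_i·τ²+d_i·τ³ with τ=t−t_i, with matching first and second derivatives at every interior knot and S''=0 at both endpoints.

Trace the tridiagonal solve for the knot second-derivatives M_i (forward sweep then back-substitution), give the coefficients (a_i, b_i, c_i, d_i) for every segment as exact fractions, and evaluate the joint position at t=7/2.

  seg 0: a=2 b=5/2 c=0 d=-1/6
  seg 1: a=5 b=-2 c=-3/2 d=1/4
S(7/2) = 117/32

Δ: Δ0=1, Δ1=-4
row 1: diag=10, rhs=-30; c'=1/5, d'=-3
back: M1=-3
M: M0=0, M1=-3, M2=0
seg 0: a=2, c=M0/2=0, d=(M1−M0)/(6·3)=-1/6, b=Δ0−h0·(2M0+M1)/6=5/2
seg 1: a=5, c=M1/2=-3/2, d=(M2−M1)/(6·2)=1/4, b=Δ1−h1·(2M1+M2)/6=-2
t_q=7/2 → seg 1, τ=1/2; S=5+-2·τ+-3/2·τ²+1/4·τ³=117/32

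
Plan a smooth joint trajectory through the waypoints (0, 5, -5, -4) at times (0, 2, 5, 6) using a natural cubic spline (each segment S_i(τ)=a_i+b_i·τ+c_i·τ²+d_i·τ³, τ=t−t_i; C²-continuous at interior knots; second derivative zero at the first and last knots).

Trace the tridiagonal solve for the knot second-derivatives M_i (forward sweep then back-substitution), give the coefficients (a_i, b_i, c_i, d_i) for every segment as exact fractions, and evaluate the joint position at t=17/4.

Δ: Δ0=5/2, Δ1=-10/3, Δ2=1
row 1: diag=10, rhs=-35; c'=3/10, d'=-7/2
row 2: denom=8−3·3/10=71/10; d'=(26−3·-7/2)/(71/10)=365/71
back: M2=365/71
back: M1=-7/2−3/10·365/71=-358/71
M: M0=0, M1=-358/71, M2=365/71, M3=0
seg 0: a=0, c=M0/2=0, d=(M1−M0)/(6·2)=-179/426, b=Δ0−h0·(2M0+M1)/6=1781/426
seg 1: a=5, c=M1/2=-179/71, d=(M2−M1)/(6·3)=241/426, b=Δ1−h1·(2M1+M2)/6=-367/426
seg 2: a=-5, c=M2/2=365/142, d=(M3−M2)/(6·1)=-365/426, b=Δ2−h2·(2M2+M3)/6=-152/213
t_q=17/4 → seg 1, τ=9/4; S=5+-367/426·τ+-179/71·τ²+241/426·τ³=-29605/9088

  seg 0: a=0 b=1781/426 c=0 d=-179/426
  seg 1: a=5 b=-367/426 c=-179/71 d=241/426
  seg 2: a=-5 b=-152/213 c=365/142 d=-365/426
S(17/4) = -29605/9088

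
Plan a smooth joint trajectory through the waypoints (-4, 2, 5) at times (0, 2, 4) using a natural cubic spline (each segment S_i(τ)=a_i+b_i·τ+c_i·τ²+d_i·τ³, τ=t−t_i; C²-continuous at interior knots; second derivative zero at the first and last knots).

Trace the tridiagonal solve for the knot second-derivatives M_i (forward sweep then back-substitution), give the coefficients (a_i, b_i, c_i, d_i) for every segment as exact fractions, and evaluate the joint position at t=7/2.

  seg 0: a=-4 b=27/8 c=0 d=-3/32
  seg 1: a=2 b=9/4 c=-9/16 d=3/32
S(7/2) = 1133/256

Δ: Δ0=3, Δ1=3/2
row 1: diag=8, rhs=-9; c'=1/4, d'=-9/8
back: M1=-9/8
M: M0=0, M1=-9/8, M2=0
seg 0: a=-4, c=M0/2=0, d=(M1−M0)/(6·2)=-3/32, b=Δ0−h0·(2M0+M1)/6=27/8
seg 1: a=2, c=M1/2=-9/16, d=(M2−M1)/(6·2)=3/32, b=Δ1−h1·(2M1+M2)/6=9/4
t_q=7/2 → seg 1, τ=3/2; S=2+9/4·τ+-9/16·τ²+3/32·τ³=1133/256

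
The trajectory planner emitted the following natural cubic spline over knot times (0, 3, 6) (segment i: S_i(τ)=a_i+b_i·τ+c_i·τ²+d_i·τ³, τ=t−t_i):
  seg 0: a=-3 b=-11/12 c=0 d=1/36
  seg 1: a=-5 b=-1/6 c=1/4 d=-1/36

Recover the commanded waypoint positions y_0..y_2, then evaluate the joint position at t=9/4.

y_0=-3 y_1=-5 y_2=-4
S(9/4) = -1215/256

y_0 = S_0(0) = a_0 = -3
y_1 = S_1(0) = a_1 = -5
y_2 = S_1(3) = -4
t_q=9/4 is in segment 0 (τ=9/4); S_0(τ)=-1215/256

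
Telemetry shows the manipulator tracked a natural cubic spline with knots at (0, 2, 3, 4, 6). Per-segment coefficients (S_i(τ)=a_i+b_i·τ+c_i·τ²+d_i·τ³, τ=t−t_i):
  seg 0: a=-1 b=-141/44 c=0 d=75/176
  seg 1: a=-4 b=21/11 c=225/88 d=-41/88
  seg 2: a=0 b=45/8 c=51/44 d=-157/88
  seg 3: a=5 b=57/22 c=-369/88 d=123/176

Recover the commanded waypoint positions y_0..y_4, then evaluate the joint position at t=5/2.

y_0=-1 y_1=-4 y_2=0 y_3=5 y_4=-1
S(5/2) = -1735/704

y_0 = S_0(0) = a_0 = -1
y_1 = S_1(0) = a_1 = -4
y_2 = S_2(0) = a_2 = 0
y_3 = S_3(0) = a_3 = 5
y_4 = S_3(2) = -1
t_q=5/2 is in segment 1 (τ=1/2); S_1(τ)=-1735/704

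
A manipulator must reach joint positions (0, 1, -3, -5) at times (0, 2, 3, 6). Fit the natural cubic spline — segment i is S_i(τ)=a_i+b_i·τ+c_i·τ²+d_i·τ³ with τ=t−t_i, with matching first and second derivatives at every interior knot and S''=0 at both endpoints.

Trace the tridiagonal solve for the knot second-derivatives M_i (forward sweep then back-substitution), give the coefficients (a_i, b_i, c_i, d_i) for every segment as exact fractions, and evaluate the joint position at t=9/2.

  seg 0: a=0 b=613/282 c=0 d=-59/141
  seg 1: a=1 b=-803/282 c=-118/47 d=383/282
  seg 2: a=-3 b=-535/141 c=147/94 d=-49/282
S(9/2) = -4331/752

Δ: Δ0=1/2, Δ1=-4, Δ2=-2/3
row 1: diag=6, rhs=-27; c'=1/6, d'=-9/2
row 2: denom=8−1·1/6=47/6; d'=(20−1·-9/2)/(47/6)=147/47
back: M2=147/47
back: M1=-9/2−1/6·147/47=-236/47
M: M0=0, M1=-236/47, M2=147/47, M3=0
seg 0: a=0, c=M0/2=0, d=(M1−M0)/(6·2)=-59/141, b=Δ0−h0·(2M0+M1)/6=613/282
seg 1: a=1, c=M1/2=-118/47, d=(M2−M1)/(6·1)=383/282, b=Δ1−h1·(2M1+M2)/6=-803/282
seg 2: a=-3, c=M2/2=147/94, d=(M3−M2)/(6·3)=-49/282, b=Δ2−h2·(2M2+M3)/6=-535/141
t_q=9/2 → seg 2, τ=3/2; S=-3+-535/141·τ+147/94·τ²+-49/282·τ³=-4331/752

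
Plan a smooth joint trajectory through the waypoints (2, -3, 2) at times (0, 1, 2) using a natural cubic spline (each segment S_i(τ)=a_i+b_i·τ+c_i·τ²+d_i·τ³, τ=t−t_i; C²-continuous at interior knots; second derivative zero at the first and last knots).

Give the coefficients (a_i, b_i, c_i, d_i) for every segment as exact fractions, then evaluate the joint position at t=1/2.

  seg 0: a=2 b=-15/2 c=0 d=5/2
  seg 1: a=-3 b=0 c=15/2 d=-5/2
S(1/2) = -23/16

Δ: Δ0=-5, Δ1=5
row 1: diag=4, rhs=60; c'=1/4, d'=15
back: M1=15
M: M0=0, M1=15, M2=0
seg 0: a=2, c=M0/2=0, d=(M1−M0)/(6·1)=5/2, b=Δ0−h0·(2M0+M1)/6=-15/2
seg 1: a=-3, c=M1/2=15/2, d=(M2−M1)/(6·1)=-5/2, b=Δ1−h1·(2M1+M2)/6=0
t_q=1/2 → seg 0, τ=1/2; S=2+-15/2·τ+0·τ²+5/2·τ³=-23/16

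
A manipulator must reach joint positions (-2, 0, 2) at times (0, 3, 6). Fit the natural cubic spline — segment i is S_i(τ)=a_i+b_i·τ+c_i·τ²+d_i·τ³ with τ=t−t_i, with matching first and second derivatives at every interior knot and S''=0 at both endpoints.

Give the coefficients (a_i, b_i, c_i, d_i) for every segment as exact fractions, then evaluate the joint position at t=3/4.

  seg 0: a=-2 b=2/3 c=0 d=0
  seg 1: a=0 b=2/3 c=0 d=0
S(3/4) = -3/2

Δ: Δ0=2/3, Δ1=2/3
row 1: diag=12, rhs=0; c'=1/4, d'=0
back: M1=0
M: M0=0, M1=0, M2=0
seg 0: a=-2, c=M0/2=0, d=(M1−M0)/(6·3)=0, b=Δ0−h0·(2M0+M1)/6=2/3
seg 1: a=0, c=M1/2=0, d=(M2−M1)/(6·3)=0, b=Δ1−h1·(2M1+M2)/6=2/3
t_q=3/4 → seg 0, τ=3/4; S=-2+2/3·τ+0·τ²+0·τ³=-3/2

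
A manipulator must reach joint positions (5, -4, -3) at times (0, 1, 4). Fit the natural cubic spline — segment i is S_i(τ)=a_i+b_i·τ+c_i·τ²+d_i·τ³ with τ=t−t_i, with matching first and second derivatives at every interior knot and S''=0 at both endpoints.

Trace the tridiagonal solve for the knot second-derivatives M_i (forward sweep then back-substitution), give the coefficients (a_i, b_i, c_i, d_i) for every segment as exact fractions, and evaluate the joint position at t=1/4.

  seg 0: a=5 b=-61/6 c=0 d=7/6
  seg 1: a=-4 b=-20/3 c=7/2 d=-7/18
S(1/4) = 317/128

Δ: Δ0=-9, Δ1=1/3
row 1: diag=8, rhs=56; c'=3/8, d'=7
back: M1=7
M: M0=0, M1=7, M2=0
seg 0: a=5, c=M0/2=0, d=(M1−M0)/(6·1)=7/6, b=Δ0−h0·(2M0+M1)/6=-61/6
seg 1: a=-4, c=M1/2=7/2, d=(M2−M1)/(6·3)=-7/18, b=Δ1−h1·(2M1+M2)/6=-20/3
t_q=1/4 → seg 0, τ=1/4; S=5+-61/6·τ+0·τ²+7/6·τ³=317/128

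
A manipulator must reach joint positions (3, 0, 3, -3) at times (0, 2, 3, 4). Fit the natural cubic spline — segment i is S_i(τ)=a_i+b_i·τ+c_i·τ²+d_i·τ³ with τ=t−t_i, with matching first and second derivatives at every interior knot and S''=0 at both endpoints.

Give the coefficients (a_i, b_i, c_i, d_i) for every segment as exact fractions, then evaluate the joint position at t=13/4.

  seg 0: a=3 b=-177/46 c=0 d=27/46
  seg 1: a=0 b=147/46 c=81/23 d=-171/46
  seg 2: a=3 b=-21/23 c=-351/46 d=117/46
S(13/4) = 6873/2944

Δ: Δ0=-3/2, Δ1=3, Δ2=-6
row 1: diag=6, rhs=27; c'=1/6, d'=9/2
row 2: denom=4−1·1/6=23/6; d'=(-54−1·9/2)/(23/6)=-351/23
back: M2=-351/23
back: M1=9/2−1/6·-351/23=162/23
M: M0=0, M1=162/23, M2=-351/23, M3=0
seg 0: a=3, c=M0/2=0, d=(M1−M0)/(6·2)=27/46, b=Δ0−h0·(2M0+M1)/6=-177/46
seg 1: a=0, c=M1/2=81/23, d=(M2−M1)/(6·1)=-171/46, b=Δ1−h1·(2M1+M2)/6=147/46
seg 2: a=3, c=M2/2=-351/46, d=(M3−M2)/(6·1)=117/46, b=Δ2−h2·(2M2+M3)/6=-21/23
t_q=13/4 → seg 2, τ=1/4; S=3+-21/23·τ+-351/46·τ²+117/46·τ³=6873/2944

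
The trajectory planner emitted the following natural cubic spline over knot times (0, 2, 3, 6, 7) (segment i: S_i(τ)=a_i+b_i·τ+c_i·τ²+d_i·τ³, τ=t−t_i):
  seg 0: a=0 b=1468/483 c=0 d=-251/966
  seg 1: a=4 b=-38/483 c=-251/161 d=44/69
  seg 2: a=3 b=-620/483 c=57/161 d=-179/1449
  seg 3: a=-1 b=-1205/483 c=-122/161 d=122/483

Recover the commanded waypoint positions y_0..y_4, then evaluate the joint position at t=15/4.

y_0 = S_0(0) = a_0 = 0
y_1 = S_1(0) = a_1 = 4
y_2 = S_2(0) = a_2 = 3
y_3 = S_3(0) = a_3 = -1
y_4 = S_3(1) = -4
t_q=15/4 is in segment 2 (τ=3/4); S_2(τ)=22507/10304

y_0=0 y_1=4 y_2=3 y_3=-1 y_4=-4
S(15/4) = 22507/10304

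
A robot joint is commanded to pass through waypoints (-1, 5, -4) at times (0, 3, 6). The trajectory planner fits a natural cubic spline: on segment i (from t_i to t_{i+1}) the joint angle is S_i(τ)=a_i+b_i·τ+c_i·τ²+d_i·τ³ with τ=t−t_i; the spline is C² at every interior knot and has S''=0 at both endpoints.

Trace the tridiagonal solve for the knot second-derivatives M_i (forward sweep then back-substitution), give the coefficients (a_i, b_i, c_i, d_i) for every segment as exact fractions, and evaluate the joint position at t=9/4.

  seg 0: a=-1 b=13/4 c=0 d=-5/36
  seg 1: a=5 b=-1/2 c=-5/4 d=5/36
S(9/4) = 1211/256

Δ: Δ0=2, Δ1=-3
row 1: diag=12, rhs=-30; c'=1/4, d'=-5/2
back: M1=-5/2
M: M0=0, M1=-5/2, M2=0
seg 0: a=-1, c=M0/2=0, d=(M1−M0)/(6·3)=-5/36, b=Δ0−h0·(2M0+M1)/6=13/4
seg 1: a=5, c=M1/2=-5/4, d=(M2−M1)/(6·3)=5/36, b=Δ1−h1·(2M1+M2)/6=-1/2
t_q=9/4 → seg 0, τ=9/4; S=-1+13/4·τ+0·τ²+-5/36·τ³=1211/256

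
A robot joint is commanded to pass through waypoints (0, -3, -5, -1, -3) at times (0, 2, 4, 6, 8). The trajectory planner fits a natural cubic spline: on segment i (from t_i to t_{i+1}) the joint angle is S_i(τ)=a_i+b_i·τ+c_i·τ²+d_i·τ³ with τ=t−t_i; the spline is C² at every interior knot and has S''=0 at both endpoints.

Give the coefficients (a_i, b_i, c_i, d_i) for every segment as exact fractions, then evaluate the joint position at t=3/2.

Δ: Δ0=-3/2, Δ1=-1, Δ2=2, Δ3=-1
row 1: diag=8, rhs=3; c'=1/4, d'=3/8
row 2: denom=8−2·1/4=15/2; d'=(18−2·3/8)/(15/2)=23/10
row 3: denom=8−2·4/15=112/15; d'=(-18−2·23/10)/(112/15)=-339/112
back: M3=-339/112
back: M2=23/10−4/15·-339/112=87/28
back: M1=3/8−1/4·87/28=-45/112
M: M0=0, M1=-45/112, M2=87/28, M3=-339/112, M4=0
seg 0: a=0, c=M0/2=0, d=(M1−M0)/(6·2)=-15/448, b=Δ0−h0·(2M0+M1)/6=-153/112
seg 1: a=-3, c=M1/2=-45/224, d=(M2−M1)/(6·2)=131/448, b=Δ1−h1·(2M1+M2)/6=-99/56
seg 2: a=-5, c=M2/2=87/56, d=(M3−M2)/(6·2)=-229/448, b=Δ2−h2·(2M2+M3)/6=15/16
seg 3: a=-1, c=M3/2=-339/224, d=(M4−M3)/(6·2)=113/448, b=Δ3−h3·(2M3+M4)/6=57/56
t_q=3/2 → seg 0, τ=3/2; S=0+-153/112·τ+0·τ²+-15/448·τ³=-1107/512

  seg 0: a=0 b=-153/112 c=0 d=-15/448
  seg 1: a=-3 b=-99/56 c=-45/224 d=131/448
  seg 2: a=-5 b=15/16 c=87/56 d=-229/448
  seg 3: a=-1 b=57/56 c=-339/224 d=113/448
S(3/2) = -1107/512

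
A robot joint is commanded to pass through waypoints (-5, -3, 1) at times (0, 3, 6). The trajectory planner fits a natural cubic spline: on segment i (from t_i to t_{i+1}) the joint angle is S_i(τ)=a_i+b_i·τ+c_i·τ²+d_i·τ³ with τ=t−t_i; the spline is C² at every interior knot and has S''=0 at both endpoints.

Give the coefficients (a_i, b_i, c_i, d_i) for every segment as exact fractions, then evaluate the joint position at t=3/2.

  seg 0: a=-5 b=1/2 c=0 d=1/54
  seg 1: a=-3 b=1 c=1/6 d=-1/54
S(3/2) = -67/16

Δ: Δ0=2/3, Δ1=4/3
row 1: diag=12, rhs=4; c'=1/4, d'=1/3
back: M1=1/3
M: M0=0, M1=1/3, M2=0
seg 0: a=-5, c=M0/2=0, d=(M1−M0)/(6·3)=1/54, b=Δ0−h0·(2M0+M1)/6=1/2
seg 1: a=-3, c=M1/2=1/6, d=(M2−M1)/(6·3)=-1/54, b=Δ1−h1·(2M1+M2)/6=1
t_q=3/2 → seg 0, τ=3/2; S=-5+1/2·τ+0·τ²+1/54·τ³=-67/16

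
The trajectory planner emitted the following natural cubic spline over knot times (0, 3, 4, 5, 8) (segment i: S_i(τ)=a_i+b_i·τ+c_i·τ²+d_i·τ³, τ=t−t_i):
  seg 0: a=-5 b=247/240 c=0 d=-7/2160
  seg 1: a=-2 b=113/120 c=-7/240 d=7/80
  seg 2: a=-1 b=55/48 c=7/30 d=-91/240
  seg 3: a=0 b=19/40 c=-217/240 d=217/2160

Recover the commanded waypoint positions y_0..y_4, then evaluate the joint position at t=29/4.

y_0 = S_0(0) = a_0 = -5
y_1 = S_1(0) = a_1 = -2
y_2 = S_2(0) = a_2 = -1
y_3 = S_3(0) = a_3 = 0
y_4 = S_3(3) = -4
t_q=29/4 is in segment 3 (τ=9/4); S_3(τ)=-2421/1024

y_0=-5 y_1=-2 y_2=-1 y_3=0 y_4=-4
S(29/4) = -2421/1024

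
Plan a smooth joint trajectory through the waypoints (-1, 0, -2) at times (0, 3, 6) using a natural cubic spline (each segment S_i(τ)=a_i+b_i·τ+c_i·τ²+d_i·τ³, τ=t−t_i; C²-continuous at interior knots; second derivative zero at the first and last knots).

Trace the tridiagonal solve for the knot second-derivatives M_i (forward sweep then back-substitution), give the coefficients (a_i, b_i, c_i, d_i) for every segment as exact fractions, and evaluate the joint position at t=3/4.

  seg 0: a=-1 b=7/12 c=0 d=-1/36
  seg 1: a=0 b=-1/6 c=-1/4 d=1/36
S(3/4) = -147/256

Δ: Δ0=1/3, Δ1=-2/3
row 1: diag=12, rhs=-6; c'=1/4, d'=-1/2
back: M1=-1/2
M: M0=0, M1=-1/2, M2=0
seg 0: a=-1, c=M0/2=0, d=(M1−M0)/(6·3)=-1/36, b=Δ0−h0·(2M0+M1)/6=7/12
seg 1: a=0, c=M1/2=-1/4, d=(M2−M1)/(6·3)=1/36, b=Δ1−h1·(2M1+M2)/6=-1/6
t_q=3/4 → seg 0, τ=3/4; S=-1+7/12·τ+0·τ²+-1/36·τ³=-147/256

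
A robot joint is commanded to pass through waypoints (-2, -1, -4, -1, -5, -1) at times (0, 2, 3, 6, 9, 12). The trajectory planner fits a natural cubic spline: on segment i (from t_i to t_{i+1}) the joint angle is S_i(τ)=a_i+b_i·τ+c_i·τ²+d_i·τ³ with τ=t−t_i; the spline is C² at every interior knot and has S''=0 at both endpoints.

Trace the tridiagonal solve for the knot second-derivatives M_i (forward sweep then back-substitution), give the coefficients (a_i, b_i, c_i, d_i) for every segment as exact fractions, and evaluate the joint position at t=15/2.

  seg 0: a=-2 b=811/422 c=0 d=-75/211
  seg 1: a=-1 b=-989/422 c=-450/211 d=623/422
  seg 2: a=-4 b=-460/211 c=969/422 d=-1565/3798
  seg 3: a=-1 b=199/422 c=-298/211 d=3079/11394
  seg 4: a=-5 b=-149/211 c=1291/1266 d=-1291/11394
S(15/2) = -8637/3376

Δ: Δ0=1/2, Δ1=-3, Δ2=1, Δ3=-4/3, Δ4=4/3
row 1: diag=6, rhs=-21; c'=1/6, d'=-7/2
row 2: denom=8−1·1/6=47/6; d'=(24−1·-7/2)/(47/6)=165/47
row 3: denom=12−3·18/47=510/47; d'=(-14−3·165/47)/(510/47)=-1153/510
row 4: denom=12−3·47/170=1899/170; d'=(16−3·-1153/510)/(1899/170)=1291/633
back: M4=1291/633
back: M3=-1153/510−47/170·1291/633=-596/211
back: M2=165/47−18/47·-596/211=969/211
back: M1=-7/2−1/6·969/211=-900/211
M: M0=0, M1=-900/211, M2=969/211, M3=-596/211, M4=1291/633, M5=0
seg 0: a=-2, c=M0/2=0, d=(M1−M0)/(6·2)=-75/211, b=Δ0−h0·(2M0+M1)/6=811/422
seg 1: a=-1, c=M1/2=-450/211, d=(M2−M1)/(6·1)=623/422, b=Δ1−h1·(2M1+M2)/6=-989/422
seg 2: a=-4, c=M2/2=969/422, d=(M3−M2)/(6·3)=-1565/3798, b=Δ2−h2·(2M2+M3)/6=-460/211
seg 3: a=-1, c=M3/2=-298/211, d=(M4−M3)/(6·3)=3079/11394, b=Δ3−h3·(2M3+M4)/6=199/422
seg 4: a=-5, c=M4/2=1291/1266, d=(M5−M4)/(6·3)=-1291/11394, b=Δ4−h4·(2M4+M5)/6=-149/211
t_q=15/2 → seg 3, τ=3/2; S=-1+199/422·τ+-298/211·τ²+3079/11394·τ³=-8637/3376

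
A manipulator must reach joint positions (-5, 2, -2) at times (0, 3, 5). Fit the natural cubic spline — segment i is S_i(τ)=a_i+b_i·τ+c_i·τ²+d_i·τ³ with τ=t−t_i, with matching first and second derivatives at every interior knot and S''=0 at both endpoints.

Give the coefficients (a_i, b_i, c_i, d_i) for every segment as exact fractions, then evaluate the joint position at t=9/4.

  seg 0: a=-5 b=109/30 c=0 d=-13/90
  seg 1: a=2 b=-4/15 c=-13/10 d=13/60
S(9/4) = 979/640

Δ: Δ0=7/3, Δ1=-2
row 1: diag=10, rhs=-26; c'=1/5, d'=-13/5
back: M1=-13/5
M: M0=0, M1=-13/5, M2=0
seg 0: a=-5, c=M0/2=0, d=(M1−M0)/(6·3)=-13/90, b=Δ0−h0·(2M0+M1)/6=109/30
seg 1: a=2, c=M1/2=-13/10, d=(M2−M1)/(6·2)=13/60, b=Δ1−h1·(2M1+M2)/6=-4/15
t_q=9/4 → seg 0, τ=9/4; S=-5+109/30·τ+0·τ²+-13/90·τ³=979/640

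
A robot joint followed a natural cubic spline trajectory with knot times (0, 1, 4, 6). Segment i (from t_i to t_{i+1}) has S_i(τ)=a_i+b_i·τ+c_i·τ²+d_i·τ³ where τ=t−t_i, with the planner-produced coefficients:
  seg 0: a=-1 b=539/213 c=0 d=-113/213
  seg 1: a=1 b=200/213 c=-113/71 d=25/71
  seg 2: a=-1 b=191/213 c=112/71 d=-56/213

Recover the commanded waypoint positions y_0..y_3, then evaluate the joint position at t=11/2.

y_0 = S_0(0) = a_0 = -1
y_1 = S_1(0) = a_1 = 1
y_2 = S_2(0) = a_2 = -1
y_3 = S_2(2) = 5
t_q=11/2 is in segment 2 (τ=3/2); S_2(τ)=427/142

y_0=-1 y_1=1 y_2=-1 y_3=5
S(11/2) = 427/142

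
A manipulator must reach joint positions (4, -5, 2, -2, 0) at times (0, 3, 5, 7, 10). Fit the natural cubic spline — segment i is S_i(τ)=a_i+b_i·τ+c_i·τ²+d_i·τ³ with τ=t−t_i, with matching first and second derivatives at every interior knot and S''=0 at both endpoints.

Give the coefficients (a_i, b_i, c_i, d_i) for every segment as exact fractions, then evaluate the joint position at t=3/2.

  seg 0: a=4 b=-1001/180 c=0 d=461/1620
  seg 1: a=-5 b=191/90 c=461/180 d=-337/360
  seg 2: a=2 b=17/15 c=-55/18 d=67/90
  seg 3: a=-2 b=-97/45 c=127/90 d=-127/810
S(3/2) = -541/160

Δ: Δ0=-3, Δ1=7/2, Δ2=-2, Δ3=2/3
row 1: diag=10, rhs=39; c'=1/5, d'=39/10
row 2: denom=8−2·1/5=38/5; d'=(-33−2·39/10)/(38/5)=-102/19
row 3: denom=10−2·5/19=180/19; d'=(16−2·-102/19)/(180/19)=127/45
back: M3=127/45
back: M2=-102/19−5/19·127/45=-55/9
back: M1=39/10−1/5·-55/9=461/90
M: M0=0, M1=461/90, M2=-55/9, M3=127/45, M4=0
seg 0: a=4, c=M0/2=0, d=(M1−M0)/(6·3)=461/1620, b=Δ0−h0·(2M0+M1)/6=-1001/180
seg 1: a=-5, c=M1/2=461/180, d=(M2−M1)/(6·2)=-337/360, b=Δ1−h1·(2M1+M2)/6=191/90
seg 2: a=2, c=M2/2=-55/18, d=(M3−M2)/(6·2)=67/90, b=Δ2−h2·(2M2+M3)/6=17/15
seg 3: a=-2, c=M3/2=127/90, d=(M4−M3)/(6·3)=-127/810, b=Δ3−h3·(2M3+M4)/6=-97/45
t_q=3/2 → seg 0, τ=3/2; S=4+-1001/180·τ+0·τ²+461/1620·τ³=-541/160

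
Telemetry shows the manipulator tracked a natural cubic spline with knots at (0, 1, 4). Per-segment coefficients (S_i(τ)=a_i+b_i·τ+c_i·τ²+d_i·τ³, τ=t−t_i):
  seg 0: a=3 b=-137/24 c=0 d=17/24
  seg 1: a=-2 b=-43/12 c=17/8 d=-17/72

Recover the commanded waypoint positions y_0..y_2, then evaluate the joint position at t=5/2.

y_0 = S_0(0) = a_0 = 3
y_1 = S_1(0) = a_1 = -2
y_2 = S_1(3) = 0
t_q=5/2 is in segment 1 (τ=3/2); S_1(τ)=-217/64

y_0=3 y_1=-2 y_2=0
S(5/2) = -217/64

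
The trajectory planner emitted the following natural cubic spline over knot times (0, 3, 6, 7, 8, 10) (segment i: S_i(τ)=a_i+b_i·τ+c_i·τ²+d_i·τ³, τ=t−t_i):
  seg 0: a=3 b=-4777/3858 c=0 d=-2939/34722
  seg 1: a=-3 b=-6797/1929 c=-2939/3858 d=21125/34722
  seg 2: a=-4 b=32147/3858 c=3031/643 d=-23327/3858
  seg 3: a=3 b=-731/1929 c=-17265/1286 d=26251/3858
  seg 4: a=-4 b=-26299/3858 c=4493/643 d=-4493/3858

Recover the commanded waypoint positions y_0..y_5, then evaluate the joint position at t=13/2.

y_0=3 y_1=-3 y_2=-4 y_3=3 y_4=-4 y_5=1
S(13/2) = 6059/10288

y_0 = S_0(0) = a_0 = 3
y_1 = S_1(0) = a_1 = -3
y_2 = S_2(0) = a_2 = -4
y_3 = S_3(0) = a_3 = 3
y_4 = S_4(0) = a_4 = -4
y_5 = S_4(2) = 1
t_q=13/2 is in segment 2 (τ=1/2); S_2(τ)=6059/10288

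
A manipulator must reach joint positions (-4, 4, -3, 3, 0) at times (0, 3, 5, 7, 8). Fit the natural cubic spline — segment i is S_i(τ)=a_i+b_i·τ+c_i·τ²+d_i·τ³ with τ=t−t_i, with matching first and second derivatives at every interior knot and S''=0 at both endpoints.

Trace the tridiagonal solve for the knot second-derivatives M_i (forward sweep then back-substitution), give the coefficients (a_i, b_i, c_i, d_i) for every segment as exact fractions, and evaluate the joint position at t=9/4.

  seg 0: a=-4 b=209/39 c=0 d=-35/117
  seg 1: a=4 b=-106/39 c=-35/13 d=359/312
  seg 2: a=-3 b=25/78 c=219/52 d=-56/39
  seg 3: a=3 b=-5/78 c=-229/52 d=229/156
S(9/4) = 3869/832

Δ: Δ0=8/3, Δ1=-7/2, Δ2=3, Δ3=-3
row 1: diag=10, rhs=-37; c'=1/5, d'=-37/10
row 2: denom=8−2·1/5=38/5; d'=(39−2·-37/10)/(38/5)=116/19
row 3: denom=6−2·5/19=104/19; d'=(-36−2·116/19)/(104/19)=-229/26
back: M3=-229/26
back: M2=116/19−5/19·-229/26=219/26
back: M1=-37/10−1/5·219/26=-70/13
M: M0=0, M1=-70/13, M2=219/26, M3=-229/26, M4=0
seg 0: a=-4, c=M0/2=0, d=(M1−M0)/(6·3)=-35/117, b=Δ0−h0·(2M0+M1)/6=209/39
seg 1: a=4, c=M1/2=-35/13, d=(M2−M1)/(6·2)=359/312, b=Δ1−h1·(2M1+M2)/6=-106/39
seg 2: a=-3, c=M2/2=219/52, d=(M3−M2)/(6·2)=-56/39, b=Δ2−h2·(2M2+M3)/6=25/78
seg 3: a=3, c=M3/2=-229/52, d=(M4−M3)/(6·1)=229/156, b=Δ3−h3·(2M3+M4)/6=-5/78
t_q=9/4 → seg 0, τ=9/4; S=-4+209/39·τ+0·τ²+-35/117·τ³=3869/832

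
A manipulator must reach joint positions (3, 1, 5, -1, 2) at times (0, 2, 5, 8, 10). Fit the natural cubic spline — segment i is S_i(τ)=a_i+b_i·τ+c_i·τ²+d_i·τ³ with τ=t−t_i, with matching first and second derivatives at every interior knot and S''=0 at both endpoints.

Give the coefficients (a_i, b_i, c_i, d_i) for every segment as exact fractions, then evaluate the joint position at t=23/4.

Δ: Δ0=-1, Δ1=4/3, Δ2=-2, Δ3=3/2
row 1: diag=10, rhs=14; c'=3/10, d'=7/5
row 2: denom=12−3·3/10=111/10; d'=(-20−3·7/5)/(111/10)=-242/111
row 3: denom=10−3·10/37=340/37; d'=(21−3·-242/111)/(340/37)=1019/340
back: M3=1019/340
back: M2=-242/111−10/37·1019/340=-305/102
back: M1=7/5−3/10·-305/102=781/340
M: M0=0, M1=781/340, M2=-305/102, M3=1019/340, M4=0
seg 0: a=3, c=M0/2=0, d=(M1−M0)/(6·2)=781/4080, b=Δ0−h0·(2M0+M1)/6=-1801/1020
seg 1: a=1, c=M1/2=781/680, d=(M2−M1)/(6·3)=-5393/18360, b=Δ1−h1·(2M1+M2)/6=271/510
seg 2: a=5, c=M2/2=-305/204, d=(M3−M2)/(6·3)=6107/18360, b=Δ2−h2·(2M2+M3)/6=-61/120
seg 3: a=-1, c=M3/2=1019/680, d=(M4−M3)/(6·2)=-1019/4080, b=Δ3−h3·(2M3+M4)/6=-127/255
t_q=23/4 → seg 2, τ=3/4; S=5+-61/120·τ+-305/204·τ²+6107/18360·τ³=34103/8704

  seg 0: a=3 b=-1801/1020 c=0 d=781/4080
  seg 1: a=1 b=271/510 c=781/680 d=-5393/18360
  seg 2: a=5 b=-61/120 c=-305/204 d=6107/18360
  seg 3: a=-1 b=-127/255 c=1019/680 d=-1019/4080
S(23/4) = 34103/8704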